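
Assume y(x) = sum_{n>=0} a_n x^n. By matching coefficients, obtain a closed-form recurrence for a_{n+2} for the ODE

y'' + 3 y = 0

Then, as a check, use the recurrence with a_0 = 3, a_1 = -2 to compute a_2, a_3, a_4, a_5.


Substitute y = sum_n a_n x^n into y'' + (const) y = 0.
y''(x) = sum_{n>=0} (n+2)(n+1) a_{n+2} x^n.
The ODE becomes sum_n [(n+2)(n+1) a_{n+2} + 3 a_n] x^n = 0.
Setting each coefficient to zero gives the recurrence:
  (n+2)(n+1) a_{n+2} + 3 a_n = 0,
  a_{n+2} = -3 / ((n+1)(n+2)) a_n.

Check with a_0 = 3, a_1 = -2 (apply the recurrence for n = 0, 1, 2, 3): a_0 = 3, a_1 = -2, a_2 = -9/2, a_3 = 1, a_4 = 9/8, a_5 = -3/20.

a_{n+2} = -3/((n+1)(n+2)) * a_n; check: a_0 = 3, a_1 = -2, a_2 = -9/2, a_3 = 1, a_4 = 9/8, a_5 = -3/20


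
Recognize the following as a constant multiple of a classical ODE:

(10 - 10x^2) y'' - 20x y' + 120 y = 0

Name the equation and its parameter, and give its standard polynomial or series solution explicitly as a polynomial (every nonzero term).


All three coefficients share the factor 10; dividing through by 10 gives  (1 - x^2) y'' - 2x y' + 12 y = 0.
This matches the Legendre equation (1 - x^2) y'' - 2x y' + n(n+1) y = 0 (note the -2x y' term) with n(n+1) = 12, so n = 3; the polynomial solution is P_3(x).
With y = sum_k a_k x^k, matching x^k gives (k+2)(k+1) a_{k+2} = [k(k+1) - n(n+1)] a_k = (k - 3)(k + 4) a_k. The right side vanishes at k = 3, so the series with the parity of 3 terminates at degree 3.
Standard normalization (P_n(1) = 1): leading coefficient (2n)!/(2^n (n!)^2) = 720/(8*36) = 5/2, so a_3 = 5/2. Work downward with a_k = (k+1)(k+2) a_{k+2} / ((k - 3)(k + 4)):
  a_1 = (2)(3)(5/2) / ((1 - 3)(1 + 4)) = 15/(-10) = -3/2
Hence P_3(x) = 5 x^3/2 - 3 x/2.

P_3(x); series = 5 x^3/2 - 3 x/2


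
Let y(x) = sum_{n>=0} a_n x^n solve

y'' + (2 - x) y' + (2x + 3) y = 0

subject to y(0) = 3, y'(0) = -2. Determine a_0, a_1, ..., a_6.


Ansatz: y(x) = sum_{n>=0} a_n x^n, so y'(x) = sum_{n>=1} n a_n x^(n-1) and y''(x) = sum_{n>=2} n(n-1) a_n x^(n-2).
Substitute into P(x) y'' + Q(x) y' + R(x) y = 0 with P(x) = 1, Q(x) = 2 - x, R(x) = 2x + 3, and match powers of x.
Initial conditions: a_0 = 3, a_1 = -2.
Setting the coefficient of each power of x to zero and solving order by order (substituting the coefficients already found):
  x^0: 2 a_2 + 2 a_1 + 3 a_0 = 0  ->  2 a_2 = -2 a_1 - 3 a_0 = -5  ->  a_2 = -5/2
  x^1: 6 a_3 + 4 a_2 + 2 a_1 + 2 a_0 = 0  ->  6 a_3 = -4 a_2 - 2 a_1 - 2 a_0 = 8  ->  a_3 = 4/3
  x^2: 12 a_4 + 6 a_3 + a_2 + 2 a_1 = 0  ->  12 a_4 = -6 a_3 - a_2 - 2 a_1 = -3/2  ->  a_4 = -1/8
  x^3: 20 a_5 + 8 a_4 + 2 a_2 = 0  ->  20 a_5 = -8 a_4 - 2 a_2 = 6  ->  a_5 = 3/10
  x^4: 30 a_6 + 10 a_5 - a_4 + 2 a_3 = 0  ->  30 a_6 = -10 a_5 + a_4 - 2 a_3 = -139/24  ->  a_6 = -139/720
Truncated series: y(x) = 3 - 2 x - (5/2) x^2 + (4/3) x^3 - (1/8) x^4 + (3/10) x^5 - (139/720) x^6 + O(x^7).

a_0 = 3; a_1 = -2; a_2 = -5/2; a_3 = 4/3; a_4 = -1/8; a_5 = 3/10; a_6 = -139/720


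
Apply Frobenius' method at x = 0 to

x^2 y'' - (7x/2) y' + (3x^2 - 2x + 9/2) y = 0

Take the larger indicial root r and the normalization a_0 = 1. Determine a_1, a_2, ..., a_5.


Write in Frobenius form y'' + (p(x)/x) y' + (q(x)/x^2) y = 0:
  p(x) = -7/2,  q(x) = 3x^2 - 2x + 9/2.
Indicial equation: r(r-1) + (-7/2) r + (9/2) = 0 -> roots r_1 = 3, r_2 = 3/2.
Take r = r_1 = 3. Let y(x) = x^r sum_{n>=0} a_n x^n with a_0 = 1.
Substitute y = x^r sum a_n x^n and match x^{r+n}. The recurrence is
  D(n) a_n - 2 a_{n-1} + 3 a_{n-2} = 0,  where D(n) = (r+n)(r+n-1) + (-7/2)(r+n) + (9/2).
  a_n = [2 a_{n-1} - 3 a_{n-2}] / D(n).
Since the indicial polynomial factors as (r - r_1)(r - r_2), D(n) = (r_1 + n - r_1)(r_1 + n - r_2) = n(n + 3/2).
Evaluating step by step (a_0 = 1):
  n = 1: D(1) = 1(1 + 3/2) = 5/2; numerator = 2(1) = 2; a_1 = (2)/(5/2) = 4/5
  n = 2: D(2) = 2(2 + 3/2) = 7; numerator = 2(4/5) - 3(1) = -7/5; a_2 = (-7/5)/(7) = -1/5
  n = 3: D(3) = 3(3 + 3/2) = 27/2; numerator = 2(-1/5) - 3(4/5) = -14/5; a_3 = (-14/5)/(27/2) = -28/135
  n = 4: D(4) = 4(4 + 3/2) = 22; numerator = 2(-28/135) - 3(-1/5) = 5/27; a_4 = (5/27)/(22) = 5/594
  n = 5: D(5) = 5(5 + 3/2) = 65/2; numerator = 2(5/594) - 3(-28/135) = 949/1485; a_5 = (949/1485)/(65/2) = 146/7425

r = 3; a_0 = 1; a_1 = 4/5; a_2 = -1/5; a_3 = -28/135; a_4 = 5/594; a_5 = 146/7425


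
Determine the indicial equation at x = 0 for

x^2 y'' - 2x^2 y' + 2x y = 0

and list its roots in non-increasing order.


Divide by x^2 to reach normal form y'' + P_1(x) y' + P_2(x) y = 0 with P_1(x) = -2 and P_2(x) = 2/x.
x = 0 is a singular point because the y-coefficient 2/x has a pole at x = 0.
It is a regular singular point because x P_1(x) = p(x) = -2x and x^2 P_2(x) = q(x) = 2x are polynomials, hence analytic at x = 0.
p(0) = 0,  q(0) = 0.
Indicial equation: r(r-1) + p(0) r + q(0) = 0, i.e. r^2 + (p(0) - 1) r + q(0) = 0, i.e. r^2 - 1 r = 0.
Discriminant: (-1)^2 - 4(0) = 1, so r = (1 ± 1)/2.
Solving: r_1 = 1, r_2 = 0.

indicial: r^2 - 1 r = 0; roots r_1 = 1, r_2 = 0


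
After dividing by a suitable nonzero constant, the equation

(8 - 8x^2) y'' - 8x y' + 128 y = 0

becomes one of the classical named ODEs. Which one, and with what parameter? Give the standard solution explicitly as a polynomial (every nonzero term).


All three coefficients share the factor 8; dividing through by 8 gives  (1 - x^2) y'' - x y' + 16 y = 0.
This matches the Chebyshev equation (1 - x^2) y'' - x y' + n^2 y = 0 (note the -x y' term, not -2x y') with n^2 = 16, so n = 4; the polynomial solution is T_4(x).
With y = sum_k a_k x^k, matching x^k gives (k+2)(k+1) a_{k+2} = (k^2 - n^2) a_k = (k - 4)(k + 4) a_k. The right side vanishes at k = 4, so the series with the parity of 4 terminates at degree 4.
Standard normalization: leading coefficient of T_n is 2^(n-1), so a_4 = 2^3 = 8. Work downward with a_k = (k+1)(k+2) a_{k+2} / ((k - 4)(k + 4)):
  a_2 = (3)(4)(8) / ((2 - 4)(2 + 4)) = 96/(-12) = -8
  a_0 = (1)(2)(-8) / ((0 - 4)(0 + 4)) = -16/(-16) = 1
Hence T_4(x) = 8 x^4 - 8 x^2 + 1.

T_4(x); series = 8 x^4 - 8 x^2 + 1


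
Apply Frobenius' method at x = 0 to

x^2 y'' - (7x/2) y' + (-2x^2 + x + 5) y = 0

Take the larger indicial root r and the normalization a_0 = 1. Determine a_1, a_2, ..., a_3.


Write in Frobenius form y'' + (p(x)/x) y' + (q(x)/x^2) y = 0:
  p(x) = -7/2,  q(x) = -2x^2 + x + 5.
Indicial equation: r(r-1) + (-7/2) r + (5) = 0 -> roots r_1 = 5/2, r_2 = 2.
Take r = r_1 = 5/2. Let y(x) = x^r sum_{n>=0} a_n x^n with a_0 = 1.
Substitute y = x^r sum a_n x^n and match x^{r+n}. The recurrence is
  D(n) a_n + 1 a_{n-1} - 2 a_{n-2} = 0,  where D(n) = (r+n)(r+n-1) + (-7/2)(r+n) + (5).
  a_n = [-1 a_{n-1} + 2 a_{n-2}] / D(n).
Since the indicial polynomial factors as (r - r_1)(r - r_2), D(n) = (r_1 + n - r_1)(r_1 + n - r_2) = n(n + 1/2).
Evaluating step by step (a_0 = 1):
  n = 1: D(1) = 1(1 + 1/2) = 3/2; numerator = -1(1) = -1; a_1 = (-1)/(3/2) = -2/3
  n = 2: D(2) = 2(2 + 1/2) = 5; numerator = -1(-2/3) + 2(1) = 8/3; a_2 = (8/3)/(5) = 8/15
  n = 3: D(3) = 3(3 + 1/2) = 21/2; numerator = -1(8/15) + 2(-2/3) = -28/15; a_3 = (-28/15)/(21/2) = -8/45

r = 5/2; a_0 = 1; a_1 = -2/3; a_2 = 8/15; a_3 = -8/45


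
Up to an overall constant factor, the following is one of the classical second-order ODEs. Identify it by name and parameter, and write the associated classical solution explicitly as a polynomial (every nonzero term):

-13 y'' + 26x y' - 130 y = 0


All three coefficients share the factor -13; dividing through by -13 gives  y'' - 2x y' + 10 y = 0.
This matches the Hermite equation y'' - 2x y' + 2n y = 0 with 2n = 10, so n = 5; the polynomial solution is H_5(x).
With y = sum_k a_k x^k, matching x^k gives (k+2)(k+1) a_{k+2} = 2(k - n) a_k = 2(k - 5) a_k. The right side vanishes at k = 5, so the series with the parity of 5 terminates at degree 5.
Standard normalization: leading coefficient of H_n is 2^n, so a_5 = 2^5 = 32. Work downward with a_k = (k+1)(k+2) a_{k+2} / (2(k - n)):
  a_3 = (4)(5)(32) / (2(3 - 5)) = 640/(-4) = -160
  a_1 = (2)(3)(-160) / (2(1 - 5)) = -960/(-8) = 120
Hence H_5(x) = 32 x^5 - 160 x^3 + 120 x.

H_5(x); series = 32 x^5 - 160 x^3 + 120 x


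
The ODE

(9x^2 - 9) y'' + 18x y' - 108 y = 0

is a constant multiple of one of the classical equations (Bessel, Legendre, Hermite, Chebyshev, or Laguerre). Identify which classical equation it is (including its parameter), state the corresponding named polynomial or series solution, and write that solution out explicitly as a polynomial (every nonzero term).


All three coefficients share the factor -9; dividing through by -9 gives  (1 - x^2) y'' - 2x y' + 12 y = 0.
This matches the Legendre equation (1 - x^2) y'' - 2x y' + n(n+1) y = 0 (note the -2x y' term) with n(n+1) = 12, so n = 3; the polynomial solution is P_3(x).
With y = sum_k a_k x^k, matching x^k gives (k+2)(k+1) a_{k+2} = [k(k+1) - n(n+1)] a_k = (k - 3)(k + 4) a_k. The right side vanishes at k = 3, so the series with the parity of 3 terminates at degree 3.
Standard normalization (P_n(1) = 1): leading coefficient (2n)!/(2^n (n!)^2) = 720/(8*36) = 5/2, so a_3 = 5/2. Work downward with a_k = (k+1)(k+2) a_{k+2} / ((k - 3)(k + 4)):
  a_1 = (2)(3)(5/2) / ((1 - 3)(1 + 4)) = 15/(-10) = -3/2
Hence P_3(x) = 5 x^3/2 - 3 x/2.

P_3(x); series = 5 x^3/2 - 3 x/2


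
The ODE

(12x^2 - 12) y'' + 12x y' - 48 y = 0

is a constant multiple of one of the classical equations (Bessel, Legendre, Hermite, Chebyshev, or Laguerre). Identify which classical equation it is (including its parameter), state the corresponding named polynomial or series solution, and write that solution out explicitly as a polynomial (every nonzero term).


All three coefficients share the factor -12; dividing through by -12 gives  (1 - x^2) y'' - x y' + 4 y = 0.
This matches the Chebyshev equation (1 - x^2) y'' - x y' + n^2 y = 0 (note the -x y' term, not -2x y') with n^2 = 4, so n = 2; the polynomial solution is T_2(x).
With y = sum_k a_k x^k, matching x^k gives (k+2)(k+1) a_{k+2} = (k^2 - n^2) a_k = (k - 2)(k + 2) a_k. The right side vanishes at k = 2, so the series with the parity of 2 terminates at degree 2.
Standard normalization: leading coefficient of T_n is 2^(n-1), so a_2 = 2^1 = 2. Work downward with a_k = (k+1)(k+2) a_{k+2} / ((k - 2)(k + 2)):
  a_0 = (1)(2)(2) / ((0 - 2)(0 + 2)) = 4/(-4) = -1
Hence T_2(x) = 2 x^2 - 1.

T_2(x); series = 2 x^2 - 1


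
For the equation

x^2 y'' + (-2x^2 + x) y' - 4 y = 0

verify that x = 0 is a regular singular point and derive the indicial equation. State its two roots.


Divide by x^2 to reach normal form y'' + P_1(x) y' + P_2(x) y = 0 with P_1(x) = -2 + 1/x and P_2(x) = -4/x^2.
x = 0 is a singular point because the y'-coefficient -2 + 1/x has a pole at x = 0 and the y-coefficient -4/x^2 has a pole at x = 0.
It is a regular singular point because x P_1(x) = p(x) = 1 - 2x and x^2 P_2(x) = q(x) = -4 are polynomials, hence analytic at x = 0.
p(0) = 1,  q(0) = -4.
Indicial equation: r(r-1) + p(0) r + q(0) = 0, i.e. r^2 + (p(0) - 1) r + q(0) = 0, i.e. r^2 - 4 = 0.
Discriminant: (0)^2 - 4(-4) = 16, so r = (0 ± 4)/2.
Solving: r_1 = 2, r_2 = -2.

indicial: r^2 - 4 = 0; roots r_1 = 2, r_2 = -2


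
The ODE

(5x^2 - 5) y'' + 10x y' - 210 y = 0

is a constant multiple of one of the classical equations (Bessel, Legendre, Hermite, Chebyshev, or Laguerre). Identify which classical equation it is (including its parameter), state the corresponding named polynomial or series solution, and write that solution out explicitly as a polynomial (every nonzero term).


All three coefficients share the factor -5; dividing through by -5 gives  (1 - x^2) y'' - 2x y' + 42 y = 0.
This matches the Legendre equation (1 - x^2) y'' - 2x y' + n(n+1) y = 0 (note the -2x y' term) with n(n+1) = 42, so n = 6; the polynomial solution is P_6(x).
With y = sum_k a_k x^k, matching x^k gives (k+2)(k+1) a_{k+2} = [k(k+1) - n(n+1)] a_k = (k - 6)(k + 7) a_k. The right side vanishes at k = 6, so the series with the parity of 6 terminates at degree 6.
Standard normalization (P_n(1) = 1): leading coefficient (2n)!/(2^n (n!)^2) = 479001600/(64*518400) = 231/16, so a_6 = 231/16. Work downward with a_k = (k+1)(k+2) a_{k+2} / ((k - 6)(k + 7)):
  a_4 = (5)(6)(231/16) / ((4 - 6)(4 + 7)) = (3465/8)/(-22) = -315/16
  a_2 = (3)(4)(-315/16) / ((2 - 6)(2 + 7)) = (-945/4)/(-36) = 105/16
  a_0 = (1)(2)(105/16) / ((0 - 6)(0 + 7)) = (105/8)/(-42) = -5/16
Hence P_6(x) = 231 x^6/16 - 315 x^4/16 + 105 x^2/16 - 5/16.

P_6(x); series = 231 x^6/16 - 315 x^4/16 + 105 x^2/16 - 5/16


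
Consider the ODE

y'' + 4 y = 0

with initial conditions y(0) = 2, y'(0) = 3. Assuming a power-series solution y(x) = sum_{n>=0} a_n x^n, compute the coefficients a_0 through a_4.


Ansatz: y(x) = sum_{n>=0} a_n x^n, so y'(x) = sum_{n>=1} n a_n x^(n-1) and y''(x) = sum_{n>=2} n(n-1) a_n x^(n-2).
Substitute into P(x) y'' + Q(x) y' + R(x) y = 0 with P(x) = 1, Q(x) = 0, R(x) = 4, and match powers of x.
Initial conditions: a_0 = 2, a_1 = 3.
Setting the coefficient of each power of x to zero and solving order by order (substituting the coefficients already found):
  x^0: 2 a_2 + 4 a_0 = 0  ->  2 a_2 = -4 a_0 = -8  ->  a_2 = -4
  x^1: 6 a_3 + 4 a_1 = 0  ->  6 a_3 = -4 a_1 = -12  ->  a_3 = -2
  x^2: 12 a_4 + 4 a_2 = 0  ->  12 a_4 = -4 a_2 = 16  ->  a_4 = 4/3
Truncated series: y(x) = 2 + 3 x - 4 x^2 - 2 x^3 + (4/3) x^4 + O(x^5).

a_0 = 2; a_1 = 3; a_2 = -4; a_3 = -2; a_4 = 4/3


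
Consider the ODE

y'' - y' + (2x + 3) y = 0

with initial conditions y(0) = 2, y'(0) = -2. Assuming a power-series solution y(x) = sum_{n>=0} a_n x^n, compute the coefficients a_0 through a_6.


Ansatz: y(x) = sum_{n>=0} a_n x^n, so y'(x) = sum_{n>=1} n a_n x^(n-1) and y''(x) = sum_{n>=2} n(n-1) a_n x^(n-2).
Substitute into P(x) y'' + Q(x) y' + R(x) y = 0 with P(x) = 1, Q(x) = -1, R(x) = 2x + 3, and match powers of x.
Initial conditions: a_0 = 2, a_1 = -2.
Setting the coefficient of each power of x to zero and solving order by order (substituting the coefficients already found):
  x^0: 2 a_2 - a_1 + 3 a_0 = 0  ->  2 a_2 = a_1 - 3 a_0 = -8  ->  a_2 = -4
  x^1: 6 a_3 - 2 a_2 + 3 a_1 + 2 a_0 = 0  ->  6 a_3 = 2 a_2 - 3 a_1 - 2 a_0 = -6  ->  a_3 = -1
  x^2: 12 a_4 - 3 a_3 + 3 a_2 + 2 a_1 = 0  ->  12 a_4 = 3 a_3 - 3 a_2 - 2 a_1 = 13  ->  a_4 = 13/12
  x^3: 20 a_5 - 4 a_4 + 3 a_3 + 2 a_2 = 0  ->  20 a_5 = 4 a_4 - 3 a_3 - 2 a_2 = 46/3  ->  a_5 = 23/30
  x^4: 30 a_6 - 5 a_5 + 3 a_4 + 2 a_3 = 0  ->  30 a_6 = 5 a_5 - 3 a_4 - 2 a_3 = 31/12  ->  a_6 = 31/360
Truncated series: y(x) = 2 - 2 x - 4 x^2 - x^3 + (13/12) x^4 + (23/30) x^5 + (31/360) x^6 + O(x^7).

a_0 = 2; a_1 = -2; a_2 = -4; a_3 = -1; a_4 = 13/12; a_5 = 23/30; a_6 = 31/360


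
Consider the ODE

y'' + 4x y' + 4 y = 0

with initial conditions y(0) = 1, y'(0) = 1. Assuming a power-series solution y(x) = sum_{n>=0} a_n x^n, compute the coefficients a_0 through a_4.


Ansatz: y(x) = sum_{n>=0} a_n x^n, so y'(x) = sum_{n>=1} n a_n x^(n-1) and y''(x) = sum_{n>=2} n(n-1) a_n x^(n-2).
Substitute into P(x) y'' + Q(x) y' + R(x) y = 0 with P(x) = 1, Q(x) = 4x, R(x) = 4, and match powers of x.
Initial conditions: a_0 = 1, a_1 = 1.
Setting the coefficient of each power of x to zero and solving order by order (substituting the coefficients already found):
  x^0: 2 a_2 + 4 a_0 = 0  ->  2 a_2 = -4 a_0 = -4  ->  a_2 = -2
  x^1: 6 a_3 + 8 a_1 = 0  ->  6 a_3 = -8 a_1 = -8  ->  a_3 = -4/3
  x^2: 12 a_4 + 12 a_2 = 0  ->  12 a_4 = -12 a_2 = 24  ->  a_4 = 2
Truncated series: y(x) = 1 + x - 2 x^2 - (4/3) x^3 + 2 x^4 + O(x^5).

a_0 = 1; a_1 = 1; a_2 = -2; a_3 = -4/3; a_4 = 2


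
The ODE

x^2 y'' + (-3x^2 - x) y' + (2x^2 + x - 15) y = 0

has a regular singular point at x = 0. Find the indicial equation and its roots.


Divide by x^2 to reach normal form y'' + P_1(x) y' + P_2(x) y = 0 with P_1(x) = -3 - 1/x and P_2(x) = 2 + 1/x - 15/x^2.
x = 0 is a singular point because the y'-coefficient -3 - 1/x has a pole at x = 0 and the y-coefficient 2 + 1/x - 15/x^2 has a pole at x = 0.
It is a regular singular point because x P_1(x) = p(x) = -3x - 1 and x^2 P_2(x) = q(x) = 2x^2 + x - 15 are polynomials, hence analytic at x = 0.
p(0) = -1,  q(0) = -15.
Indicial equation: r(r-1) + p(0) r + q(0) = 0, i.e. r^2 + (p(0) - 1) r + q(0) = 0, i.e. r^2 - 2 r - 15 = 0.
Discriminant: (-2)^2 - 4(-15) = 64, so r = (2 ± 8)/2.
Solving: r_1 = 5, r_2 = -3.

indicial: r^2 - 2 r - 15 = 0; roots r_1 = 5, r_2 = -3


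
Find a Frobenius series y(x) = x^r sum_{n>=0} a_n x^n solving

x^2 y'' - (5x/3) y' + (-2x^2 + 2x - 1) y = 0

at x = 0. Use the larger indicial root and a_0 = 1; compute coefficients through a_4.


Write in Frobenius form y'' + (p(x)/x) y' + (q(x)/x^2) y = 0:
  p(x) = -5/3,  q(x) = -2x^2 + 2x - 1.
Indicial equation: r(r-1) + (-5/3) r + (-1) = 0 -> roots r_1 = 3, r_2 = -1/3.
Take r = r_1 = 3. Let y(x) = x^r sum_{n>=0} a_n x^n with a_0 = 1.
Substitute y = x^r sum a_n x^n and match x^{r+n}. The recurrence is
  D(n) a_n + 2 a_{n-1} - 2 a_{n-2} = 0,  where D(n) = (r+n)(r+n-1) + (-5/3)(r+n) + (-1).
  a_n = [-2 a_{n-1} + 2 a_{n-2}] / D(n).
Since the indicial polynomial factors as (r - r_1)(r - r_2), D(n) = (r_1 + n - r_1)(r_1 + n - r_2) = n(n + 10/3).
Evaluating step by step (a_0 = 1):
  n = 1: D(1) = 1(1 + 10/3) = 13/3; numerator = -2(1) = -2; a_1 = (-2)/(13/3) = -6/13
  n = 2: D(2) = 2(2 + 10/3) = 32/3; numerator = -2(-6/13) + 2(1) = 38/13; a_2 = (38/13)/(32/3) = 57/208
  n = 3: D(3) = 3(3 + 10/3) = 19; numerator = -2(57/208) + 2(-6/13) = -153/104; a_3 = (-153/104)/(19) = -153/1976
  n = 4: D(4) = 4(4 + 10/3) = 88/3; numerator = -2(-153/1976) + 2(57/208) = 1389/1976; a_4 = (1389/1976)/(88/3) = 4167/173888

r = 3; a_0 = 1; a_1 = -6/13; a_2 = 57/208; a_3 = -153/1976; a_4 = 4167/173888


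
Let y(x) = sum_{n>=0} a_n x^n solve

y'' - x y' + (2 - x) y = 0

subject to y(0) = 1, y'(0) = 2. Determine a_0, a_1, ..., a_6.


Ansatz: y(x) = sum_{n>=0} a_n x^n, so y'(x) = sum_{n>=1} n a_n x^(n-1) and y''(x) = sum_{n>=2} n(n-1) a_n x^(n-2).
Substitute into P(x) y'' + Q(x) y' + R(x) y = 0 with P(x) = 1, Q(x) = -x, R(x) = 2 - x, and match powers of x.
Initial conditions: a_0 = 1, a_1 = 2.
Setting the coefficient of each power of x to zero and solving order by order (substituting the coefficients already found):
  x^0: 2 a_2 + 2 a_0 = 0  ->  2 a_2 = -2 a_0 = -2  ->  a_2 = -1
  x^1: 6 a_3 + a_1 - a_0 = 0  ->  6 a_3 = -a_1 + a_0 = -1  ->  a_3 = -1/6
  x^2: 12 a_4 - a_1 = 0  ->  12 a_4 = a_1 = 2  ->  a_4 = 1/6
  x^3: 20 a_5 - a_3 - a_2 = 0  ->  20 a_5 = a_3 + a_2 = -7/6  ->  a_5 = -7/120
  x^4: 30 a_6 - 2 a_4 - a_3 = 0  ->  30 a_6 = 2 a_4 + a_3 = 1/6  ->  a_6 = 1/180
Truncated series: y(x) = 1 + 2 x - x^2 - (1/6) x^3 + (1/6) x^4 - (7/120) x^5 + (1/180) x^6 + O(x^7).

a_0 = 1; a_1 = 2; a_2 = -1; a_3 = -1/6; a_4 = 1/6; a_5 = -7/120; a_6 = 1/180


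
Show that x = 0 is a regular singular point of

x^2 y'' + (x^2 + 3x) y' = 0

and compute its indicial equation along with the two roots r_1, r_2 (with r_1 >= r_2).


Divide by x^2 to reach normal form y'' + P_1(x) y' + P_2(x) y = 0 with P_1(x) = 1 + 3/x and P_2(x) = 0.
x = 0 is a singular point because the y'-coefficient 1 + 3/x has a pole at x = 0.
It is a regular singular point because x P_1(x) = p(x) = x + 3 and x^2 P_2(x) = q(x) = 0 are polynomials, hence analytic at x = 0.
p(0) = 3,  q(0) = 0.
Indicial equation: r(r-1) + p(0) r + q(0) = 0, i.e. r^2 + (p(0) - 1) r + q(0) = 0, i.e. r^2 + 2 r = 0.
Discriminant: (2)^2 - 4(0) = 4, so r = (-2 ± 2)/2.
Solving: r_1 = 0, r_2 = -2.

indicial: r^2 + 2 r = 0; roots r_1 = 0, r_2 = -2


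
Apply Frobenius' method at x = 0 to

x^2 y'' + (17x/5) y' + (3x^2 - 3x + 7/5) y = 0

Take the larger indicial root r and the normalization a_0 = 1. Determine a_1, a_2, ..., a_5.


Write in Frobenius form y'' + (p(x)/x) y' + (q(x)/x^2) y = 0:
  p(x) = 17/5,  q(x) = 3x^2 - 3x + 7/5.
Indicial equation: r(r-1) + (17/5) r + (7/5) = 0 -> roots r_1 = -1, r_2 = -7/5.
Take r = r_1 = -1. Let y(x) = x^r sum_{n>=0} a_n x^n with a_0 = 1.
Substitute y = x^r sum a_n x^n and match x^{r+n}. The recurrence is
  D(n) a_n - 3 a_{n-1} + 3 a_{n-2} = 0,  where D(n) = (r+n)(r+n-1) + (17/5)(r+n) + (7/5).
  a_n = [3 a_{n-1} - 3 a_{n-2}] / D(n).
Since the indicial polynomial factors as (r - r_1)(r - r_2), D(n) = (r_1 + n - r_1)(r_1 + n - r_2) = n(n + 2/5).
Evaluating step by step (a_0 = 1):
  n = 1: D(1) = 1(1 + 2/5) = 7/5; numerator = 3(1) = 3; a_1 = (3)/(7/5) = 15/7
  n = 2: D(2) = 2(2 + 2/5) = 24/5; numerator = 3(15/7) - 3(1) = 24/7; a_2 = (24/7)/(24/5) = 5/7
  n = 3: D(3) = 3(3 + 2/5) = 51/5; numerator = 3(5/7) - 3(15/7) = -30/7; a_3 = (-30/7)/(51/5) = -50/119
  n = 4: D(4) = 4(4 + 2/5) = 88/5; numerator = 3(-50/119) - 3(5/7) = -405/119; a_4 = (-405/119)/(88/5) = -2025/10472
  n = 5: D(5) = 5(5 + 2/5) = 27; numerator = 3(-2025/10472) - 3(-50/119) = 7125/10472; a_5 = (7125/10472)/(27) = 2375/94248

r = -1; a_0 = 1; a_1 = 15/7; a_2 = 5/7; a_3 = -50/119; a_4 = -2025/10472; a_5 = 2375/94248


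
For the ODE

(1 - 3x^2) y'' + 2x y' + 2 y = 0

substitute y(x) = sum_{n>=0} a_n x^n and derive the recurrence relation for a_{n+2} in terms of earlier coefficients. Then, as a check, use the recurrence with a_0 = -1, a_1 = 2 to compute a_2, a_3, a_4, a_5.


Substitute y = sum_n a_n x^n.
(1 - 3 x^2) y'' contributes (n+2)(n+1) a_{n+2} - 3 n(n-1) a_n at x^n.
2 x y'(x) contributes 2 n a_n at x^n.
2 y(x) contributes 2 a_n at x^n.
Matching x^n: (n+2)(n+1) a_{n+2} + (-3 n(n-1) + 2 n + 2) a_n = 0.
Thus a_{n+2} = (3 n(n-1) - 2 n - 2) / ((n+1)(n+2)) * a_n.

Check with a_0 = -1, a_1 = 2 (apply the recurrence for n = 0, 1, 2, 3): a_0 = -1, a_1 = 2, a_2 = 1, a_3 = -4/3, a_4 = 0, a_5 = -2/3.

a_(n+2) = (3 n(n-1) - 2 n - 2) / ((n+1)(n+2)) * a_n; check: a_0 = -1, a_1 = 2, a_2 = 1, a_3 = -4/3, a_4 = 0, a_5 = -2/3


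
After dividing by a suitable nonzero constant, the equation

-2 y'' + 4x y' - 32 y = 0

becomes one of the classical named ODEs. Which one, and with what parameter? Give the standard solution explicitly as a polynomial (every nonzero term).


All three coefficients share the factor -2; dividing through by -2 gives  y'' - 2x y' + 16 y = 0.
This matches the Hermite equation y'' - 2x y' + 2n y = 0 with 2n = 16, so n = 8; the polynomial solution is H_8(x).
With y = sum_k a_k x^k, matching x^k gives (k+2)(k+1) a_{k+2} = 2(k - n) a_k = 2(k - 8) a_k. The right side vanishes at k = 8, so the series with the parity of 8 terminates at degree 8.
Standard normalization: leading coefficient of H_n is 2^n, so a_8 = 2^8 = 256. Work downward with a_k = (k+1)(k+2) a_{k+2} / (2(k - n)):
  a_6 = (7)(8)(256) / (2(6 - 8)) = 14336/(-4) = -3584
  a_4 = (5)(6)(-3584) / (2(4 - 8)) = -107520/(-8) = 13440
  a_2 = (3)(4)(13440) / (2(2 - 8)) = 161280/(-12) = -13440
  a_0 = (1)(2)(-13440) / (2(0 - 8)) = -26880/(-16) = 1680
Hence H_8(x) = 256 x^8 - 3584 x^6 + 13440 x^4 - 13440 x^2 + 1680.

H_8(x); series = 256 x^8 - 3584 x^6 + 13440 x^4 - 13440 x^2 + 1680


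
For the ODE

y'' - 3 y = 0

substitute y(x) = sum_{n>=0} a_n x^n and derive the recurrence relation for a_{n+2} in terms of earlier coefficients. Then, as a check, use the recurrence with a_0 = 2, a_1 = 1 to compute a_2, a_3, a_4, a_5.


Substitute y = sum_n a_n x^n into y'' + (const) y = 0.
y''(x) = sum_{n>=0} (n+2)(n+1) a_{n+2} x^n.
The ODE becomes sum_n [(n+2)(n+1) a_{n+2} - 3 a_n] x^n = 0.
Setting each coefficient to zero gives the recurrence:
  (n+2)(n+1) a_{n+2} - 3 a_n = 0,
  a_{n+2} = 3 / ((n+1)(n+2)) a_n.

Check with a_0 = 2, a_1 = 1 (apply the recurrence for n = 0, 1, 2, 3): a_0 = 2, a_1 = 1, a_2 = 3, a_3 = 1/2, a_4 = 3/4, a_5 = 3/40.

a_{n+2} = 3/((n+1)(n+2)) * a_n; check: a_0 = 2, a_1 = 1, a_2 = 3, a_3 = 1/2, a_4 = 3/4, a_5 = 3/40


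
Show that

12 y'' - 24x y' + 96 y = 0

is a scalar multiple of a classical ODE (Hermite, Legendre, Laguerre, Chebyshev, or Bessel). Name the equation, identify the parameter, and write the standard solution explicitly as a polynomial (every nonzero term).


All three coefficients share the factor 12; dividing through by 12 gives  y'' - 2x y' + 8 y = 0.
This matches the Hermite equation y'' - 2x y' + 2n y = 0 with 2n = 8, so n = 4; the polynomial solution is H_4(x).
With y = sum_k a_k x^k, matching x^k gives (k+2)(k+1) a_{k+2} = 2(k - n) a_k = 2(k - 4) a_k. The right side vanishes at k = 4, so the series with the parity of 4 terminates at degree 4.
Standard normalization: leading coefficient of H_n is 2^n, so a_4 = 2^4 = 16. Work downward with a_k = (k+1)(k+2) a_{k+2} / (2(k - n)):
  a_2 = (3)(4)(16) / (2(2 - 4)) = 192/(-4) = -48
  a_0 = (1)(2)(-48) / (2(0 - 4)) = -96/(-8) = 12
Hence H_4(x) = 16 x^4 - 48 x^2 + 12.

H_4(x); series = 16 x^4 - 48 x^2 + 12


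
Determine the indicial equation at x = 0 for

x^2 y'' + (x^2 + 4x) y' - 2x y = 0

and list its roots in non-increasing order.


Divide by x^2 to reach normal form y'' + P_1(x) y' + P_2(x) y = 0 with P_1(x) = 1 + 4/x and P_2(x) = -2/x.
x = 0 is a singular point because the y'-coefficient 1 + 4/x has a pole at x = 0 and the y-coefficient -2/x has a pole at x = 0.
It is a regular singular point because x P_1(x) = p(x) = x + 4 and x^2 P_2(x) = q(x) = -2x are polynomials, hence analytic at x = 0.
p(0) = 4,  q(0) = 0.
Indicial equation: r(r-1) + p(0) r + q(0) = 0, i.e. r^2 + (p(0) - 1) r + q(0) = 0, i.e. r^2 + 3 r = 0.
Discriminant: (3)^2 - 4(0) = 9, so r = (-3 ± 3)/2.
Solving: r_1 = 0, r_2 = -3.

indicial: r^2 + 3 r = 0; roots r_1 = 0, r_2 = -3


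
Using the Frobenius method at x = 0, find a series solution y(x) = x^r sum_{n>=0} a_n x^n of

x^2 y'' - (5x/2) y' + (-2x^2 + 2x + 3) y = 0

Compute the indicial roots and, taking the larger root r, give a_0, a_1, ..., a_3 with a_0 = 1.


Write in Frobenius form y'' + (p(x)/x) y' + (q(x)/x^2) y = 0:
  p(x) = -5/2,  q(x) = -2x^2 + 2x + 3.
Indicial equation: r(r-1) + (-5/2) r + (3) = 0 -> roots r_1 = 2, r_2 = 3/2.
Take r = r_1 = 2. Let y(x) = x^r sum_{n>=0} a_n x^n with a_0 = 1.
Substitute y = x^r sum a_n x^n and match x^{r+n}. The recurrence is
  D(n) a_n + 2 a_{n-1} - 2 a_{n-2} = 0,  where D(n) = (r+n)(r+n-1) + (-5/2)(r+n) + (3).
  a_n = [-2 a_{n-1} + 2 a_{n-2}] / D(n).
Since the indicial polynomial factors as (r - r_1)(r - r_2), D(n) = (r_1 + n - r_1)(r_1 + n - r_2) = n(n + 1/2).
Evaluating step by step (a_0 = 1):
  n = 1: D(1) = 1(1 + 1/2) = 3/2; numerator = -2(1) = -2; a_1 = (-2)/(3/2) = -4/3
  n = 2: D(2) = 2(2 + 1/2) = 5; numerator = -2(-4/3) + 2(1) = 14/3; a_2 = (14/3)/(5) = 14/15
  n = 3: D(3) = 3(3 + 1/2) = 21/2; numerator = -2(14/15) + 2(-4/3) = -68/15; a_3 = (-68/15)/(21/2) = -136/315

r = 2; a_0 = 1; a_1 = -4/3; a_2 = 14/15; a_3 = -136/315


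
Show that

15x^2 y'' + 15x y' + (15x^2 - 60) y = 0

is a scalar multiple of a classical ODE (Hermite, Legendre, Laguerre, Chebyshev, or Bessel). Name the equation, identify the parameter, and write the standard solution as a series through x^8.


All three coefficients share the factor 15; dividing through by 15 gives  x^2 y'' + x y' + (x^2 - 4) y = 0.
This matches the Bessel equation x^2 y'' + x y' + (x^2 - nu^2) y = 0 with nu^2 = 4, so nu = 2; the solution bounded at x = 0 is J_2(x).
Frobenius at x = 0: indicial roots ±nu; for r = nu the recurrence k(k + 2nu) c_k = -c_{k-2} gives the standard series J_nu(x) = sum_{k>=0} (-1)^k / (k! (k+nu)!) (x/2)^(2k+nu). Evaluate the first 4 terms:
  k = 0: (-1)^0 / (0! * 2! * 2^2) x^2 = 1/(1*2*4) x^2 = (1/8) x^2
  k = 1: (-1)^1 / (1! * 3! * 2^4) x^4 = -1/(1*6*16) x^4 = (-1/96) x^4
  k = 2: (-1)^2 / (2! * 4! * 2^6) x^6 = 1/(2*24*64) x^6 = (1/3072) x^6
  k = 3: (-1)^3 / (3! * 5! * 2^8) x^8 = -1/(6*120*256) x^8 = (-1/184320) x^8
Hence J_2(x) = -x^8/184320 + x^6/3072 - x^4/96 + x^2/8 + ....

J_2(x); series = -x^8/184320 + x^6/3072 - x^4/96 + x^2/8


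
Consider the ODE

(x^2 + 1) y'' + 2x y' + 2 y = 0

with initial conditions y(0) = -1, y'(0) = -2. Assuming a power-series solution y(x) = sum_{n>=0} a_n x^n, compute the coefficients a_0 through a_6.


Ansatz: y(x) = sum_{n>=0} a_n x^n, so y'(x) = sum_{n>=1} n a_n x^(n-1) and y''(x) = sum_{n>=2} n(n-1) a_n x^(n-2).
Substitute into P(x) y'' + Q(x) y' + R(x) y = 0 with P(x) = x^2 + 1, Q(x) = 2x, R(x) = 2, and match powers of x.
Initial conditions: a_0 = -1, a_1 = -2.
Setting the coefficient of each power of x to zero and solving order by order (substituting the coefficients already found):
  x^0: 2 a_2 + 2 a_0 = 0  ->  2 a_2 = -2 a_0 = 2  ->  a_2 = 1
  x^1: 6 a_3 + 4 a_1 = 0  ->  6 a_3 = -4 a_1 = 8  ->  a_3 = 4/3
  x^2: 12 a_4 + 8 a_2 = 0  ->  12 a_4 = -8 a_2 = -8  ->  a_4 = -2/3
  x^3: 20 a_5 + 14 a_3 = 0  ->  20 a_5 = -14 a_3 = -56/3  ->  a_5 = -14/15
  x^4: 30 a_6 + 22 a_4 = 0  ->  30 a_6 = -22 a_4 = 44/3  ->  a_6 = 22/45
Truncated series: y(x) = -1 - 2 x + x^2 + (4/3) x^3 - (2/3) x^4 - (14/15) x^5 + (22/45) x^6 + O(x^7).

a_0 = -1; a_1 = -2; a_2 = 1; a_3 = 4/3; a_4 = -2/3; a_5 = -14/15; a_6 = 22/45


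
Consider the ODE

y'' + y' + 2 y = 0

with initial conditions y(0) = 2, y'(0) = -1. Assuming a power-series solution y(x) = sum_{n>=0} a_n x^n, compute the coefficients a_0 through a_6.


Ansatz: y(x) = sum_{n>=0} a_n x^n, so y'(x) = sum_{n>=1} n a_n x^(n-1) and y''(x) = sum_{n>=2} n(n-1) a_n x^(n-2).
Substitute into P(x) y'' + Q(x) y' + R(x) y = 0 with P(x) = 1, Q(x) = 1, R(x) = 2, and match powers of x.
Initial conditions: a_0 = 2, a_1 = -1.
Setting the coefficient of each power of x to zero and solving order by order (substituting the coefficients already found):
  x^0: 2 a_2 + a_1 + 2 a_0 = 0  ->  2 a_2 = -a_1 - 2 a_0 = -3  ->  a_2 = -3/2
  x^1: 6 a_3 + 2 a_2 + 2 a_1 = 0  ->  6 a_3 = -2 a_2 - 2 a_1 = 5  ->  a_3 = 5/6
  x^2: 12 a_4 + 3 a_3 + 2 a_2 = 0  ->  12 a_4 = -3 a_3 - 2 a_2 = 1/2  ->  a_4 = 1/24
  x^3: 20 a_5 + 4 a_4 + 2 a_3 = 0  ->  20 a_5 = -4 a_4 - 2 a_3 = -11/6  ->  a_5 = -11/120
  x^4: 30 a_6 + 5 a_5 + 2 a_4 = 0  ->  30 a_6 = -5 a_5 - 2 a_4 = 3/8  ->  a_6 = 1/80
Truncated series: y(x) = 2 - x - (3/2) x^2 + (5/6) x^3 + (1/24) x^4 - (11/120) x^5 + (1/80) x^6 + O(x^7).

a_0 = 2; a_1 = -1; a_2 = -3/2; a_3 = 5/6; a_4 = 1/24; a_5 = -11/120; a_6 = 1/80


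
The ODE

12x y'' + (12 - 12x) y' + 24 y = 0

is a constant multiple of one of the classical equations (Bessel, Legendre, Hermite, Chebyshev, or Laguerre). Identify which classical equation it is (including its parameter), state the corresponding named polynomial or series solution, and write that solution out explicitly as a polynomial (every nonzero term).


All three coefficients share the factor 12; dividing through by 12 gives  x y'' + (1 - x) y' + 2 y = 0.
This matches the Laguerre equation x y'' + (1 - x) y' + n y = 0 with n = 2; the polynomial solution is L_2(x).
With y = sum_k a_k x^k, matching x^k gives (k+1)k a_{k+1} + (k+1) a_{k+1} - k a_k + n a_k = 0, i.e. (k+1)^2 a_{k+1} = (k - n) a_k = (k - 2) a_k. The right side vanishes at k = 2, so the series terminates at degree 2.
Standard normalization L_n(0) = 1 gives a_0 = 1. Work upward with a_{k+1} = (k - 2) a_k / (k+1)^2:
  a_1 = (0 - 2)(1) / 1^2 = -2/1 = -2
  a_2 = (1 - 2)(-2) / 2^2 = 2/4 = 1/2
Hence L_2(x) = x^2/2 - 2 x + 1.

L_2(x); series = x^2/2 - 2 x + 1


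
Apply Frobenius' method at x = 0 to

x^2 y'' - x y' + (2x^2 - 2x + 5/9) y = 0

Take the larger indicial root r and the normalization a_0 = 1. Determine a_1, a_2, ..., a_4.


Write in Frobenius form y'' + (p(x)/x) y' + (q(x)/x^2) y = 0:
  p(x) = -1,  q(x) = 2x^2 - 2x + 5/9.
Indicial equation: r(r-1) + (-1) r + (5/9) = 0 -> roots r_1 = 5/3, r_2 = 1/3.
Take r = r_1 = 5/3. Let y(x) = x^r sum_{n>=0} a_n x^n with a_0 = 1.
Substitute y = x^r sum a_n x^n and match x^{r+n}. The recurrence is
  D(n) a_n - 2 a_{n-1} + 2 a_{n-2} = 0,  where D(n) = (r+n)(r+n-1) + (-1)(r+n) + (5/9).
  a_n = [2 a_{n-1} - 2 a_{n-2}] / D(n).
Since the indicial polynomial factors as (r - r_1)(r - r_2), D(n) = (r_1 + n - r_1)(r_1 + n - r_2) = n(n + 4/3).
Evaluating step by step (a_0 = 1):
  n = 1: D(1) = 1(1 + 4/3) = 7/3; numerator = 2(1) = 2; a_1 = (2)/(7/3) = 6/7
  n = 2: D(2) = 2(2 + 4/3) = 20/3; numerator = 2(6/7) - 2(1) = -2/7; a_2 = (-2/7)/(20/3) = -3/70
  n = 3: D(3) = 3(3 + 4/3) = 13; numerator = 2(-3/70) - 2(6/7) = -9/5; a_3 = (-9/5)/(13) = -9/65
  n = 4: D(4) = 4(4 + 4/3) = 64/3; numerator = 2(-9/65) - 2(-3/70) = -87/455; a_4 = (-87/455)/(64/3) = -261/29120

r = 5/3; a_0 = 1; a_1 = 6/7; a_2 = -3/70; a_3 = -9/65; a_4 = -261/29120


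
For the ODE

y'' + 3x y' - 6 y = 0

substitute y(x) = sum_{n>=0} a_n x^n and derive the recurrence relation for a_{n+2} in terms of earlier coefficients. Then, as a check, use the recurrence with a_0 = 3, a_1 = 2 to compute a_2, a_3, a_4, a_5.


Substitute y = sum_n a_n x^n.
y''(x) has coefficient (n+2)(n+1) a_{n+2} at x^n;
3 x y'(x) has coefficient 3 n a_n at x^n (shift);
-6 y(x) has coefficient -6 a_n at x^n.
Matching x^n: (n+2)(n+1) a_{n+2} + (3n - 6) a_n = 0.
Thus a_{n+2} = (-3n + 6) / ((n+1)(n+2)) * a_n.

Check with a_0 = 3, a_1 = 2 (apply the recurrence for n = 0, 1, 2, 3): a_0 = 3, a_1 = 2, a_2 = 9, a_3 = 1, a_4 = 0, a_5 = -3/20.

a_(n+2) = (-3n + 6) / ((n+1)(n+2)) * a_n; check: a_0 = 3, a_1 = 2, a_2 = 9, a_3 = 1, a_4 = 0, a_5 = -3/20


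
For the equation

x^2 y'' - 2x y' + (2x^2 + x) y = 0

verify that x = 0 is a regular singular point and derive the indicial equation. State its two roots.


Divide by x^2 to reach normal form y'' + P_1(x) y' + P_2(x) y = 0 with P_1(x) = -2/x and P_2(x) = 2 + 1/x.
x = 0 is a singular point because the y'-coefficient -2/x has a pole at x = 0 and the y-coefficient 2 + 1/x has a pole at x = 0.
It is a regular singular point because x P_1(x) = p(x) = -2 and x^2 P_2(x) = q(x) = 2x^2 + x are polynomials, hence analytic at x = 0.
p(0) = -2,  q(0) = 0.
Indicial equation: r(r-1) + p(0) r + q(0) = 0, i.e. r^2 + (p(0) - 1) r + q(0) = 0, i.e. r^2 - 3 r = 0.
Discriminant: (-3)^2 - 4(0) = 9, so r = (3 ± 3)/2.
Solving: r_1 = 3, r_2 = 0.

indicial: r^2 - 3 r = 0; roots r_1 = 3, r_2 = 0


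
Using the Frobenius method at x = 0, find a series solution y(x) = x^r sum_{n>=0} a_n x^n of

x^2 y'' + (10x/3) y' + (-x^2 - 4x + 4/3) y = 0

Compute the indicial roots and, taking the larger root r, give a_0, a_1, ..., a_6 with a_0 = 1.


Write in Frobenius form y'' + (p(x)/x) y' + (q(x)/x^2) y = 0:
  p(x) = 10/3,  q(x) = -x^2 - 4x + 4/3.
Indicial equation: r(r-1) + (10/3) r + (4/3) = 0 -> roots r_1 = -1, r_2 = -4/3.
Take r = r_1 = -1. Let y(x) = x^r sum_{n>=0} a_n x^n with a_0 = 1.
Substitute y = x^r sum a_n x^n and match x^{r+n}. The recurrence is
  D(n) a_n - 4 a_{n-1} - 1 a_{n-2} = 0,  where D(n) = (r+n)(r+n-1) + (10/3)(r+n) + (4/3).
  a_n = [4 a_{n-1} + 1 a_{n-2}] / D(n).
Since the indicial polynomial factors as (r - r_1)(r - r_2), D(n) = (r_1 + n - r_1)(r_1 + n - r_2) = n(n + 1/3).
Evaluating step by step (a_0 = 1):
  n = 1: D(1) = 1(1 + 1/3) = 4/3; numerator = 4(1) = 4; a_1 = (4)/(4/3) = 3
  n = 2: D(2) = 2(2 + 1/3) = 14/3; numerator = 4(3) + 1(1) = 13; a_2 = (13)/(14/3) = 39/14
  n = 3: D(3) = 3(3 + 1/3) = 10; numerator = 4(39/14) + 1(3) = 99/7; a_3 = (99/7)/(10) = 99/70
  n = 4: D(4) = 4(4 + 1/3) = 52/3; numerator = 4(99/70) + 1(39/14) = 591/70; a_4 = (591/70)/(52/3) = 1773/3640
  n = 5: D(5) = 5(5 + 1/3) = 80/3; numerator = 4(1773/3640) + 1(99/70) = 306/91; a_5 = (306/91)/(80/3) = 459/3640
  n = 6: D(6) = 6(6 + 1/3) = 38; numerator = 4(459/3640) + 1(1773/3640) = 3609/3640; a_6 = (3609/3640)/(38) = 3609/138320

r = -1; a_0 = 1; a_1 = 3; a_2 = 39/14; a_3 = 99/70; a_4 = 1773/3640; a_5 = 459/3640; a_6 = 3609/138320


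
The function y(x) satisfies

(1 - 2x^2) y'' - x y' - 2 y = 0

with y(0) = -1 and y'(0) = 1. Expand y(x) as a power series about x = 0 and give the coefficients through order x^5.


Ansatz: y(x) = sum_{n>=0} a_n x^n, so y'(x) = sum_{n>=1} n a_n x^(n-1) and y''(x) = sum_{n>=2} n(n-1) a_n x^(n-2).
Substitute into P(x) y'' + Q(x) y' + R(x) y = 0 with P(x) = 1 - 2x^2, Q(x) = -x, R(x) = -2, and match powers of x.
Initial conditions: a_0 = -1, a_1 = 1.
Setting the coefficient of each power of x to zero and solving order by order (substituting the coefficients already found):
  x^0: 2 a_2 - 2 a_0 = 0  ->  2 a_2 = 2 a_0 = -2  ->  a_2 = -1
  x^1: 6 a_3 - 3 a_1 = 0  ->  6 a_3 = 3 a_1 = 3  ->  a_3 = 1/2
  x^2: 12 a_4 - 8 a_2 = 0  ->  12 a_4 = 8 a_2 = -8  ->  a_4 = -2/3
  x^3: 20 a_5 - 17 a_3 = 0  ->  20 a_5 = 17 a_3 = 17/2  ->  a_5 = 17/40
Truncated series: y(x) = -1 + x - x^2 + (1/2) x^3 - (2/3) x^4 + (17/40) x^5 + O(x^6).

a_0 = -1; a_1 = 1; a_2 = -1; a_3 = 1/2; a_4 = -2/3; a_5 = 17/40


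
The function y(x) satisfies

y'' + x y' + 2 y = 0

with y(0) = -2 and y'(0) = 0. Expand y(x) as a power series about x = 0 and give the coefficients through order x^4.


Ansatz: y(x) = sum_{n>=0} a_n x^n, so y'(x) = sum_{n>=1} n a_n x^(n-1) and y''(x) = sum_{n>=2} n(n-1) a_n x^(n-2).
Substitute into P(x) y'' + Q(x) y' + R(x) y = 0 with P(x) = 1, Q(x) = x, R(x) = 2, and match powers of x.
Initial conditions: a_0 = -2, a_1 = 0.
Setting the coefficient of each power of x to zero and solving order by order (substituting the coefficients already found):
  x^0: 2 a_2 + 2 a_0 = 0  ->  2 a_2 = -2 a_0 = 4  ->  a_2 = 2
  x^1: 6 a_3 + 3 a_1 = 0  ->  6 a_3 = -3 a_1 = 0  ->  a_3 = 0
  x^2: 12 a_4 + 4 a_2 = 0  ->  12 a_4 = -4 a_2 = -8  ->  a_4 = -2/3
Truncated series: y(x) = -2 + 2 x^2 - (2/3) x^4 + O(x^5).

a_0 = -2; a_1 = 0; a_2 = 2; a_3 = 0; a_4 = -2/3


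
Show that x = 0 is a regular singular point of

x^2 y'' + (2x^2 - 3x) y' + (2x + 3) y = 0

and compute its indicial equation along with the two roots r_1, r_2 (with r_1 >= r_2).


Divide by x^2 to reach normal form y'' + P_1(x) y' + P_2(x) y = 0 with P_1(x) = 2 - 3/x and P_2(x) = 2/x + 3/x^2.
x = 0 is a singular point because the y'-coefficient 2 - 3/x has a pole at x = 0 and the y-coefficient 2/x + 3/x^2 has a pole at x = 0.
It is a regular singular point because x P_1(x) = p(x) = 2x - 3 and x^2 P_2(x) = q(x) = 2x + 3 are polynomials, hence analytic at x = 0.
p(0) = -3,  q(0) = 3.
Indicial equation: r(r-1) + p(0) r + q(0) = 0, i.e. r^2 + (p(0) - 1) r + q(0) = 0, i.e. r^2 - 4 r + 3 = 0.
Discriminant: (-4)^2 - 4(3) = 4, so r = (4 ± 2)/2.
Solving: r_1 = 3, r_2 = 1.

indicial: r^2 - 4 r + 3 = 0; roots r_1 = 3, r_2 = 1


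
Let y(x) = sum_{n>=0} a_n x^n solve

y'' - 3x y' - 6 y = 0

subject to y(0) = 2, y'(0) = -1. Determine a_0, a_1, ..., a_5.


Ansatz: y(x) = sum_{n>=0} a_n x^n, so y'(x) = sum_{n>=1} n a_n x^(n-1) and y''(x) = sum_{n>=2} n(n-1) a_n x^(n-2).
Substitute into P(x) y'' + Q(x) y' + R(x) y = 0 with P(x) = 1, Q(x) = -3x, R(x) = -6, and match powers of x.
Initial conditions: a_0 = 2, a_1 = -1.
Setting the coefficient of each power of x to zero and solving order by order (substituting the coefficients already found):
  x^0: 2 a_2 - 6 a_0 = 0  ->  2 a_2 = 6 a_0 = 12  ->  a_2 = 6
  x^1: 6 a_3 - 9 a_1 = 0  ->  6 a_3 = 9 a_1 = -9  ->  a_3 = -3/2
  x^2: 12 a_4 - 12 a_2 = 0  ->  12 a_4 = 12 a_2 = 72  ->  a_4 = 6
  x^3: 20 a_5 - 15 a_3 = 0  ->  20 a_5 = 15 a_3 = -45/2  ->  a_5 = -9/8
Truncated series: y(x) = 2 - x + 6 x^2 - (3/2) x^3 + 6 x^4 - (9/8) x^5 + O(x^6).

a_0 = 2; a_1 = -1; a_2 = 6; a_3 = -3/2; a_4 = 6; a_5 = -9/8


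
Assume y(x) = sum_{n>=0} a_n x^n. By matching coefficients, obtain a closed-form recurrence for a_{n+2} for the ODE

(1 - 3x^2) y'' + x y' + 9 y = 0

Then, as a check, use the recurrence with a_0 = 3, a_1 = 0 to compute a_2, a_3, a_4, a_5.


Substitute y = sum_n a_n x^n.
(1 - 3 x^2) y'' contributes (n+2)(n+1) a_{n+2} - 3 n(n-1) a_n at x^n.
x y'(x) contributes n a_n at x^n.
9 y(x) contributes 9 a_n at x^n.
Matching x^n: (n+2)(n+1) a_{n+2} + (-3 n(n-1) + n + 9) a_n = 0.
Thus a_{n+2} = (3 n(n-1) - n - 9) / ((n+1)(n+2)) * a_n.

Check with a_0 = 3, a_1 = 0 (apply the recurrence for n = 0, 1, 2, 3): a_0 = 3, a_1 = 0, a_2 = -27/2, a_3 = 0, a_4 = 45/8, a_5 = 0.

a_(n+2) = (3 n(n-1) - n - 9) / ((n+1)(n+2)) * a_n; check: a_0 = 3, a_1 = 0, a_2 = -27/2, a_3 = 0, a_4 = 45/8, a_5 = 0


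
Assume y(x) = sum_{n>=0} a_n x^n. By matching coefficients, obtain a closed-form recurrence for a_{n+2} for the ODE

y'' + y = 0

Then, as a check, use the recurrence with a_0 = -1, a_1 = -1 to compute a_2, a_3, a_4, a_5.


Substitute y = sum_n a_n x^n into y'' + (const) y = 0.
y''(x) = sum_{n>=0} (n+2)(n+1) a_{n+2} x^n.
The ODE becomes sum_n [(n+2)(n+1) a_{n+2} + 1 a_n] x^n = 0.
Setting each coefficient to zero gives the recurrence:
  (n+2)(n+1) a_{n+2} + 1 a_n = 0,
  a_{n+2} = -1 / ((n+1)(n+2)) a_n.

Check with a_0 = -1, a_1 = -1 (apply the recurrence for n = 0, 1, 2, 3): a_0 = -1, a_1 = -1, a_2 = 1/2, a_3 = 1/6, a_4 = -1/24, a_5 = -1/120.

a_{n+2} = -1/((n+1)(n+2)) * a_n; check: a_0 = -1, a_1 = -1, a_2 = 1/2, a_3 = 1/6, a_4 = -1/24, a_5 = -1/120


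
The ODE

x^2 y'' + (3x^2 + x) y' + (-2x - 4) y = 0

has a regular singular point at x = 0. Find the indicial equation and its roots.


Divide by x^2 to reach normal form y'' + P_1(x) y' + P_2(x) y = 0 with P_1(x) = 3 + 1/x and P_2(x) = -2/x - 4/x^2.
x = 0 is a singular point because the y'-coefficient 3 + 1/x has a pole at x = 0 and the y-coefficient -2/x - 4/x^2 has a pole at x = 0.
It is a regular singular point because x P_1(x) = p(x) = 3x + 1 and x^2 P_2(x) = q(x) = -2x - 4 are polynomials, hence analytic at x = 0.
p(0) = 1,  q(0) = -4.
Indicial equation: r(r-1) + p(0) r + q(0) = 0, i.e. r^2 + (p(0) - 1) r + q(0) = 0, i.e. r^2 - 4 = 0.
Discriminant: (0)^2 - 4(-4) = 16, so r = (0 ± 4)/2.
Solving: r_1 = 2, r_2 = -2.

indicial: r^2 - 4 = 0; roots r_1 = 2, r_2 = -2
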